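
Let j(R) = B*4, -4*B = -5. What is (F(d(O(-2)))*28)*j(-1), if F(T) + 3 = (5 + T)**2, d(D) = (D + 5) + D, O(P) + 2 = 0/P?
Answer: 4620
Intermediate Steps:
B = 5/4 (B = -1/4*(-5) = 5/4 ≈ 1.2500)
j(R) = 5 (j(R) = (5/4)*4 = 5)
O(P) = -2 (O(P) = -2 + 0/P = -2 + 0 = -2)
d(D) = 5 + 2*D (d(D) = (5 + D) + D = 5 + 2*D)
F(T) = -3 + (5 + T)**2
(F(d(O(-2)))*28)*j(-1) = ((-3 + (5 + (5 + 2*(-2)))**2)*28)*5 = ((-3 + (5 + (5 - 4))**2)*28)*5 = ((-3 + (5 + 1)**2)*28)*5 = ((-3 + 6**2)*28)*5 = ((-3 + 36)*28)*5 = (33*28)*5 = 924*5 = 4620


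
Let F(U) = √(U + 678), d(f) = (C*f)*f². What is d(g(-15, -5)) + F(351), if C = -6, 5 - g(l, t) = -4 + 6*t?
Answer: -355914 + 7*√21 ≈ -3.5588e+5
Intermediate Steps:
g(l, t) = 9 - 6*t (g(l, t) = 5 - (-4 + 6*t) = 5 + (4 - 6*t) = 9 - 6*t)
d(f) = -6*f³ (d(f) = (-6*f)*f² = -6*f³)
F(U) = √(678 + U)
d(g(-15, -5)) + F(351) = -6*(9 - 6*(-5))³ + √(678 + 351) = -6*(9 + 30)³ + √1029 = -6*39³ + 7*√21 = -6*59319 + 7*√21 = -355914 + 7*√21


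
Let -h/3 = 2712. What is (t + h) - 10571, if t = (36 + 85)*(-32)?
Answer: -22579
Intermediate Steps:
t = -3872 (t = 121*(-32) = -3872)
h = -8136 (h = -3*2712 = -8136)
(t + h) - 10571 = (-3872 - 8136) - 10571 = -12008 - 10571 = -22579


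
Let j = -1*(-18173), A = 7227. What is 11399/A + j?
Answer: 131347670/7227 ≈ 18175.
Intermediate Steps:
j = 18173
11399/A + j = 11399/7227 + 18173 = 131347670/7227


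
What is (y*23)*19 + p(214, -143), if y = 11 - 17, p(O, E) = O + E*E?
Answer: 18041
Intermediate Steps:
p(O, E) = O + E²
y = -6
(y*23)*19 + p(214, -143) = -6*23*19 + (214 + (-143)²) = -138*19 + (214 + 20449) = -2622 + 20663 = 18041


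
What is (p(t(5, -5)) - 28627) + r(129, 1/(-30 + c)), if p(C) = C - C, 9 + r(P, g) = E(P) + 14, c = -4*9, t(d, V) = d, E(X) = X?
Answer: -28493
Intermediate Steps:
c = -36
r(P, g) = 5 + P (r(P, g) = -9 + (P + 14) = -9 + (14 + P) = 5 + P)
p(C) = 0
(p(t(5, -5)) - 28627) + r(129, 1/(-30 + c)) = (0 - 28627) + (5 + 129) = -28627 + 134 = -28493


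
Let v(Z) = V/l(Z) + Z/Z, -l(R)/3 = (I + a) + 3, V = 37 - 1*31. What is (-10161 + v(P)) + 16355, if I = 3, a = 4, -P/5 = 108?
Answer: 30974/5 ≈ 6194.8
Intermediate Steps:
P = -540 (P = -5*108 = -540)
V = 6 (V = 37 - 31 = 6)
l(R) = -30 (l(R) = -3*((3 + 4) + 3) = -3*(7 + 3) = -3*10 = -30)
v(Z) = ⅘ (v(Z) = 6/(-30) + Z/Z = 6*(-1/30) + 1 = -⅕ + 1 = ⅘)
(-10161 + v(P)) + 16355 = (-10161 + ⅘) + 16355 = -50801/5 + 16355 = 30974/5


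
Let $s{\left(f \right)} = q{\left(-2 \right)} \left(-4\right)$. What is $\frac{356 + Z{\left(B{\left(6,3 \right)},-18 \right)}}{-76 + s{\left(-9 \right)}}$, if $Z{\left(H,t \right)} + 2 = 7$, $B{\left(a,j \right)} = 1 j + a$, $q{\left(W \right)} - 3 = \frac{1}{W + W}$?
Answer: $- \frac{361}{87} \approx -4.1494$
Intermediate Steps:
$q{\left(W \right)} = 3 + \frac{1}{2 W}$ ($q{\left(W \right)} = 3 + \frac{1}{W + W} = 3 + \frac{1}{2 W}$)
$B{\left(a,j \right)} = a + j$ ($B{\left(a,j \right)} = j + a = a + j$)
$Z{\left(H,t \right)} = 5$ ($Z{\left(H,t \right)} = -2 + 7 = 5$)
$s{\left(f \right)} = -11$ ($s{\left(f \right)} = \left(3 + \frac{1}{2 \left(-2\right)}\right) \left(-4\right) = \left(3 + \frac{1}{2} \left(- \frac{1}{2}\right)\right) \left(-4\right) = \left(3 - \frac{1}{4}\right) \left(-4\right) = \frac{11}{4} \left(-4\right) = -11$)
$\frac{356 + Z{\left(B{\left(6,3 \right)},-18 \right)}}{-76 + s{\left(-9 \right)}} = \frac{356 + 5}{-76 - 11} = \frac{361}{-87} = 361 \left(- \frac{1}{87}\right) = - \frac{361}{87}$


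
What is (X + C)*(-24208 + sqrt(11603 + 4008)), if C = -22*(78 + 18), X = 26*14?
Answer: 42315584 - 1748*sqrt(15611) ≈ 4.2097e+7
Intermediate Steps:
X = 364
C = -2112 (C = -22*96 = -2112)
(X + C)*(-24208 + sqrt(11603 + 4008)) = (364 - 2112)*(-24208 + sqrt(11603 + 4008)) = -1748*(-24208 + sqrt(15611)) = 42315584 - 1748*sqrt(15611)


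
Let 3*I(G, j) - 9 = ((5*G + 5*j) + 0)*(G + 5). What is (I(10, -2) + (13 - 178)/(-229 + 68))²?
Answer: 1078991104/25921 ≈ 41626.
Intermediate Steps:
I(G, j) = 3 + (5 + G)*(5*G + 5*j)/3 (I(G, j) = 3 + (((5*G + 5*j) + 0)*(G + 5))/3 = 3 + ((5*G + 5*j)*(5 + G))/3 = 3 + ((5 + G)*(5*G + 5*j))/3 = 3 + (5 + G)*(5*G + 5*j)/3)
(I(10, -2) + (13 - 178)/(-229 + 68))² = ((3 + (5/3)*10² + (25/3)*10 + (25/3)*(-2) + (5/3)*10*(-2)) + (13 - 178)/(-229 + 68))² = ((3 + (5/3)*100 + 250/3 - 50/3 - 100/3) - 165/(-161))² = ((3 + 500/3 + 250/3 - 50/3 - 100/3) - 165*(-1/161))² = (203 + 165/161)² = (32848/161)² = 1078991104/25921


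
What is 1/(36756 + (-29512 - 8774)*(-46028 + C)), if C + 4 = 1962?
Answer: 1/1687300776 ≈ 5.9266e-10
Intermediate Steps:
C = 1958 (C = -4 + 1962 = 1958)
1/(36756 + (-29512 - 8774)*(-46028 + C)) = 1/(36756 + (-29512 - 8774)*(-46028 + 1958)) = 1/(36756 - 38286*(-44070)) = 1/(36756 + 1687264020) = 1/1687300776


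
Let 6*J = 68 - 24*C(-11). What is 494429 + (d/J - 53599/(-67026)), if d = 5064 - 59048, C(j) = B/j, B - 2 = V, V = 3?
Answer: 1018800279895/2077806 ≈ 4.9033e+5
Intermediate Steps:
B = 5 (B = 2 + 3 = 5)
C(j) = 5/j
d = -53984
J = 434/33 (J = (68 - 120/(-11))/6 = (68 - 120*(-1)/11)/6 = (68 - 24*(-5/11))/6 = (68 + 120/11)/6 = (1/6)*(868/11) = 434/33 ≈ 13.152)
494429 + (d/J - 53599/(-67026)) = 494429 + (-53984/434/33 - 53599/(-67026)) = 494429 + (-53984*33/434 - 53599*(-1/67026)) = 494429 + (-127248/31 + 53599/67026) = 494429 - 8527262879/2077806 = 1018800279895/2077806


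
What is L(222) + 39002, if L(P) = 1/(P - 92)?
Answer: 5070261/130 ≈ 39002.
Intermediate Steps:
L(P) = 1/(-92 + P)
L(222) + 39002 = 1/(-92 + 222) + 39002 = 1/130 + 39002 = 5070261/130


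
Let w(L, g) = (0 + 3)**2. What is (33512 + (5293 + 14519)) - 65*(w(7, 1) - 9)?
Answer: 53324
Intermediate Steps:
w(L, g) = 9 (w(L, g) = 3**2 = 9)
(33512 + (5293 + 14519)) - 65*(w(7, 1) - 9) = (33512 + (5293 + 14519)) - 65*(9 - 9) = (33512 + 19812) - 65*0 = 53324 + 0 = 53324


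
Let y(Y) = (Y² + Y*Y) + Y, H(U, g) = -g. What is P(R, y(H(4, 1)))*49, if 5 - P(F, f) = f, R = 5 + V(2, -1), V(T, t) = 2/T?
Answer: 196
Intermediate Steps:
y(Y) = Y + 2*Y² (y(Y) = (Y² + Y²) + Y = 2*Y² + Y = Y + 2*Y²)
R = 6 (R = 5 + 2/2 = 5 + 2*(½) = 5 + 1 = 6)
P(F, f) = 5 - f
P(R, y(H(4, 1)))*49 = (5 - (-1*1)*(1 + 2*(-1*1)))*49 = (5 - (-1)*(1 + 2*(-1)))*49 = (5 - (-1)*(1 - 2))*49 = (5 - (-1)*(-1))*49 = (5 - 1*1)*49 = (5 - 1)*49 = 4*49 = 196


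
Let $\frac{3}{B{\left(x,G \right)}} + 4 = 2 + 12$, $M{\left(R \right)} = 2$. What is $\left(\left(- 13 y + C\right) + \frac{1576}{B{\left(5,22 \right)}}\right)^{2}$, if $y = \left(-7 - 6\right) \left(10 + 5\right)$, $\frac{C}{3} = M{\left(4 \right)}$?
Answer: $\frac{546764689}{9} \approx 6.0752 \cdot 10^{7}$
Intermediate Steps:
$B{\left(x,G \right)} = \frac{3}{10}$ ($B{\left(x,G \right)} = \frac{3}{-4 + \left(2 + 12\right)} = \frac{3}{-4 + 14} = \frac{3}{10}$)
$C = 6$ ($C = 3 \cdot 2 = 6$)
$y = -195$ ($y = \left(-13\right) 15 = -195$)
$\left(\left(- 13 y + C\right) + \frac{1576}{B{\left(5,22 \right)}}\right)^{2} = \left(\left(\left(-13\right) \left(-195\right) + 6\right) + \frac{1576}{\frac{3}{10}}\right)^{2} = \left(\left(2535 + 6\right) + 1576 \cdot \frac{10}{3}\right)^{2} = \left(2541 + \frac{15760}{3}\right)^{2} = \left(\frac{23383}{3}\right)^{2} = \frac{546764689}{9}$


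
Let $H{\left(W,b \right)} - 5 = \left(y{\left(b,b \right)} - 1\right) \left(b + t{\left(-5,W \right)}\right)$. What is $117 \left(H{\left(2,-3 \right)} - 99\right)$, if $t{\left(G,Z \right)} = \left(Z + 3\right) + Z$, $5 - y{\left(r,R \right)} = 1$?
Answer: $-9594$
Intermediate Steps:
$y{\left(r,R \right)} = 4$ ($y{\left(r,R \right)} = 5 - 1 = 4$)
$t{\left(G,Z \right)} = 3 + 2 Z$ ($t{\left(G,Z \right)} = \left(3 + Z\right) + Z = 3 + 2 Z$)
$H{\left(W,b \right)} = 14 + 3 b + 6 W$ ($H{\left(W,b \right)} = 5 + \left(4 - 1\right) \left(b + \left(3 + 2 W\right)\right) = 5 + 3 \left(3 + b + 2 W\right) = 5 + \left(9 + 3 b + 6 W\right) = 14 + 3 b + 6 W$)
$117 \left(H{\left(2,-3 \right)} - 99\right) = 117 \left(\left(14 + 3 \left(-3\right) + 6 \cdot 2\right) - 99\right) = 117 \left(\left(14 - 9 + 12\right) - 99\right) = 117 \left(17 - 99\right) = 117 \left(-82\right) = -9594$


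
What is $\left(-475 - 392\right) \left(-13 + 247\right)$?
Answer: $-202878$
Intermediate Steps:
$\left(-475 - 392\right) \left(-13 + 247\right) = \left(-867\right) 234 = -202878$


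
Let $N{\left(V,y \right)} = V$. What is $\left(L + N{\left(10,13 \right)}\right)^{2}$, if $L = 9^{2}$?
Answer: $8281$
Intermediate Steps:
$L = 81$
$\left(L + N{\left(10,13 \right)}\right)^{2} = \left(81 + 10\right)^{2} = 91^{2} = 8281$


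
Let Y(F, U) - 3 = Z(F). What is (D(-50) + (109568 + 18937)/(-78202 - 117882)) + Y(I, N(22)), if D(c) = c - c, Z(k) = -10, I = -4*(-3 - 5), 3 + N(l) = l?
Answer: -1501093/196084 ≈ -7.6554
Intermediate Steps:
N(l) = -3 + l
I = 32 (I = -4*(-8) = 32)
Y(F, U) = -7 (Y(F, U) = 3 - 10 = -7)
D(c) = 0
(D(-50) + (109568 + 18937)/(-78202 - 117882)) + Y(I, N(22)) = (0 + (109568 + 18937)/(-78202 - 117882)) - 7 = (0 + 128505/(-196084)) - 7 = (0 + 128505*(-1/196084)) - 7 = (0 - 128505/196084) - 7 = -128505/196084 - 7 = -1501093/196084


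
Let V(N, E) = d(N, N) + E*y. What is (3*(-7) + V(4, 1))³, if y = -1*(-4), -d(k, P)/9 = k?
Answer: -148877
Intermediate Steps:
d(k, P) = -9*k
y = 4
V(N, E) = -9*N + 4*E (V(N, E) = -9*N + E*4 = -9*N + 4*E)
(3*(-7) + V(4, 1))³ = (3*(-7) + (-9*4 + 4*1))³ = (-21 + (-36 + 4))³ = (-21 - 32)³ = (-53)³ = -148877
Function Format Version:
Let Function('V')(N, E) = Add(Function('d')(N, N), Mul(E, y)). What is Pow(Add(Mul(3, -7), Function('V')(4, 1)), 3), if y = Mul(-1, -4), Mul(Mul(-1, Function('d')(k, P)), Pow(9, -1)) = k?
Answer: -148877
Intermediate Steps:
Function('d')(k, P) = Mul(-9, k)
y = 4
Function('V')(N, E) = Add(Mul(-9, N), Mul(4, E)) (Function('V')(N, E) = Add(Mul(-9, N), Mul(E, 4)) = Add(Mul(-9, N), Mul(4, E)))
Pow(Add(Mul(3, -7), Function('V')(4, 1)), 3) = Pow(Add(Mul(3, -7), Add(Mul(-9, 4), Mul(4, 1))), 3) = Pow(Add(-21, Add(-36, 4)), 3) = Pow(Add(-21, -32), 3) = Pow(-53, 3) = -148877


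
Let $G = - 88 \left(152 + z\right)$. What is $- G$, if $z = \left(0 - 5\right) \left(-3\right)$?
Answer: $14696$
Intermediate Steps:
$z = 15$ ($z = \left(-5\right) \left(-3\right) = 15$)
$G = -14696$ ($G = - 88 \left(152 + 15\right) = \left(-88\right) 167 = -14696$)
$- G = \left(-1\right) \left(-14696\right) = 14696$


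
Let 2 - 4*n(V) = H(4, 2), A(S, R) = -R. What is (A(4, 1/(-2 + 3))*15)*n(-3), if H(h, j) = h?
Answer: 15/2 ≈ 7.5000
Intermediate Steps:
n(V) = -½ (n(V) = ½ - ¼*4 = ½ - 1 = -½)
(A(4, 1/(-2 + 3))*15)*n(-3) = (-1/(-2 + 3)*15)*(-½) = (-1/1*15)*(-½) = (-1*1*15)*(-½) = -1*15*(-½) = -15*(-½) = 15/2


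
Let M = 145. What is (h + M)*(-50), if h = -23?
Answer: -6100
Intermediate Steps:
(h + M)*(-50) = (-23 + 145)*(-50) = 122*(-50) = -6100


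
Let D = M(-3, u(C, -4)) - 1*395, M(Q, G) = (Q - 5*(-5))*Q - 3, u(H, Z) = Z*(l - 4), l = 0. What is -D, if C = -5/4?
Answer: 464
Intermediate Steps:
C = -5/4 (C = -5*¼ = -5/4 ≈ -1.2500)
u(H, Z) = -4*Z (u(H, Z) = Z*(0 - 4) = Z*(-4) = -4*Z)
M(Q, G) = -3 + Q*(25 + Q) (M(Q, G) = (Q + 25)*Q - 3 = (25 + Q)*Q - 3 = Q*(25 + Q) - 3 = -3 + Q*(25 + Q))
D = -464 (D = (-3 + (-3)² + 25*(-3)) - 1*395 = (-3 + 9 - 75) - 395 = -69 - 395 = -464)
-D = -1*(-464) = 464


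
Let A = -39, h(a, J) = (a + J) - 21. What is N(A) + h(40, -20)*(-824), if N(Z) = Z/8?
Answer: 6553/8 ≈ 819.13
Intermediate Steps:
h(a, J) = -21 + J + a (h(a, J) = (J + a) - 21 = -21 + J + a)
N(Z) = Z/8 (N(Z) = Z*(⅛) = Z/8)
N(A) + h(40, -20)*(-824) = (⅛)*(-39) + (-21 - 20 + 40)*(-824) = -39/8 - 1*(-824) = -39/8 + 824 = 6553/8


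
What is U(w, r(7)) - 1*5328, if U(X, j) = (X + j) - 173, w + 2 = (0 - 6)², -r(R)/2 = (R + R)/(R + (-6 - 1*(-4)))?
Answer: -27363/5 ≈ -5472.6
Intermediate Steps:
r(R) = -4*R/(-2 + R) (r(R) = -2*(R + R)/(R + (-6 - 1*(-4))) = -2*2*R/(R + (-6 + 4)) = -2*2*R/(R - 2) = -2*2*R/(-2 + R) = -4*R/(-2 + R))
w = 34 (w = -2 + (0 - 6)² = -2 + (-6)² = -2 + 36 = 34)
U(X, j) = -173 + X + j
U(w, r(7)) - 1*5328 = (-173 + 34 - 4*7/(-2 + 7)) - 1*5328 = (-173 + 34 - 4*7/5) - 5328 = (-173 + 34 - 4*7*⅕) - 5328 = (-173 + 34 - 28/5) - 5328 = -723/5 - 5328 = -27363/5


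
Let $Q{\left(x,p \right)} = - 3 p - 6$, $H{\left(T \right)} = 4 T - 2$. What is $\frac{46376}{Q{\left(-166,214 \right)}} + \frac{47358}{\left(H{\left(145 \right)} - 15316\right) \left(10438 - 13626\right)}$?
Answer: $- \frac{136183362485}{1902882132} \approx -71.567$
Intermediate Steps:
$H{\left(T \right)} = -2 + 4 T$
$Q{\left(x,p \right)} = -6 - 3 p$
$\frac{46376}{Q{\left(-166,214 \right)}} + \frac{47358}{\left(H{\left(145 \right)} - 15316\right) \left(10438 - 13626\right)} = \frac{46376}{-6 - 642} + \frac{47358}{\left(\left(-2 + 4 \cdot 145\right) - 15316\right) \left(10438 - 13626\right)} = \frac{46376}{-6 - 642} + \frac{47358}{\left(\left(-2 + 580\right) - 15316\right) \left(-3188\right)} = \frac{46376}{-648} + \frac{47358}{\left(578 - 15316\right) \left(-3188\right)} = 46376 \left(- \frac{1}{648}\right) + \frac{47358}{\left(-14738\right) \left(-3188\right)} = - \frac{5797}{81} + \frac{47358}{46984744} = - \frac{5797}{81} + 47358 \cdot \frac{1}{46984744} = - \frac{5797}{81} + \frac{23679}{23492372} = - \frac{136183362485}{1902882132}$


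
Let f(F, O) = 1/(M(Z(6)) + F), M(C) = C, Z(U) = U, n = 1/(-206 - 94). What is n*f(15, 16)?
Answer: -1/6300 ≈ -0.00015873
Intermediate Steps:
n = -1/300 (n = 1/(-300) = -1/300 ≈ -0.0033333)
f(F, O) = 1/(6 + F)
n*f(15, 16) = -1/(300*(6 + 15)) = -1/300/21 = -1/300*1/21 = -1/6300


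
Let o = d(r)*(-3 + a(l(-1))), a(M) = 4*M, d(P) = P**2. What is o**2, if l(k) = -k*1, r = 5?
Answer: 625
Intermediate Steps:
l(k) = -k
o = 25 (o = 5**2*(-3 + 4*(-1*(-1))) = 25*(-3 + 4*1) = 25*(-3 + 4) = 25*1 = 25)
o**2 = 25**2 = 625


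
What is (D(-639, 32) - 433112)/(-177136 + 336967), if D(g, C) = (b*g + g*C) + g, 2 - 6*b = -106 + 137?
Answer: -902221/319662 ≈ -2.8224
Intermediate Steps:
b = -29/6 (b = 1/3 - (-106 + 137)/6 = 1/3 - 1/6*31 = 1/3 - 31/6 = -29/6 ≈ -4.8333)
D(g, C) = -23*g/6 + C*g (D(g, C) = (-29*g/6 + g*C) + g = (-29*g/6 + C*g) + g = -23*g/6 + C*g)
(D(-639, 32) - 433112)/(-177136 + 336967) = ((1/6)*(-639)*(-23 + 6*32) - 433112)/(-177136 + 336967) = ((1/6)*(-639)*(-23 + 192) - 433112)/159831 = ((1/6)*(-639)*169 - 433112)*(1/159831) = (-35997/2 - 433112)*(1/159831) = -902221/2*1/159831 = -902221/319662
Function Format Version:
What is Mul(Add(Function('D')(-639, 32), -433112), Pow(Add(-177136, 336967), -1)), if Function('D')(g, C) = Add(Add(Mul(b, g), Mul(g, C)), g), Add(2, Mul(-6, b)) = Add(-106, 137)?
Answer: Rational(-902221, 319662) ≈ -2.8224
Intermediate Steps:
b = Rational(-29, 6) (b = Add(Rational(1, 3), Mul(Rational(-1, 6), Add(-106, 137))) = Add(Rational(1, 3), Mul(Rational(-1, 6), 31)) = Add(Rational(1, 3), Rational(-31, 6)) = Rational(-29, 6) ≈ -4.8333)
Function('D')(g, C) = Add(Mul(Rational(-23, 6), g), Mul(C, g)) (Function('D')(g, C) = Add(Add(Mul(Rational(-29, 6), g), Mul(g, C)), g) = Add(Add(Mul(Rational(-29, 6), g), Mul(C, g)), g) = Add(Mul(Rational(-23, 6), g), Mul(C, g)))
Mul(Add(Function('D')(-639, 32), -433112), Pow(Add(-177136, 336967), -1)) = Mul(Add(Mul(Rational(1, 6), -639, Add(-23, Mul(6, 32))), -433112), Pow(Add(-177136, 336967), -1)) = Mul(Add(Mul(Rational(1, 6), -639, Add(-23, 192)), -433112), Pow(159831, -1)) = Mul(Add(Mul(Rational(1, 6), -639, 169), -433112), Rational(1, 159831)) = Mul(Add(Rational(-35997, 2), -433112), Rational(1, 159831)) = Mul(Rational(-902221, 2), Rational(1, 159831)) = Rational(-902221, 319662)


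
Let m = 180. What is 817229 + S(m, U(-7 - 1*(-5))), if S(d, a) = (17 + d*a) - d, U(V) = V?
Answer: 816706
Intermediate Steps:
S(d, a) = 17 - d + a*d (S(d, a) = (17 + a*d) - d = 17 - d + a*d)
817229 + S(m, U(-7 - 1*(-5))) = 817229 + (17 - 1*180 + (-7 - 1*(-5))*180) = 817229 + (17 - 180 + (-7 + 5)*180) = 817229 + (17 - 180 - 2*180) = 817229 + (17 - 180 - 360) = 817229 - 523 = 816706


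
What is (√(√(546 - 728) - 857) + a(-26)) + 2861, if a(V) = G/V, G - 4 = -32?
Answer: 37207/13 + √(-857 + I*√182) ≈ 2862.3 + 29.275*I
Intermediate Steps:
G = -28 (G = 4 - 32 = -28)
a(V) = -28/V
(√(√(546 - 728) - 857) + a(-26)) + 2861 = (√(√(546 - 728) - 857) - 28/(-26)) + 2861 = (√(√(-182) - 857) - 28*(-1/26)) + 2861 = (√(I*√182 - 857) + 14/13) + 2861 = (√(-857 + I*√182) + 14/13) + 2861 = (14/13 + √(-857 + I*√182)) + 2861 = 37207/13 + √(-857 + I*√182)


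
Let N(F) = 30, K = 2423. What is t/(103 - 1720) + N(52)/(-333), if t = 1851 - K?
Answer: 478/1813 ≈ 0.26365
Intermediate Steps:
t = -572 (t = 1851 - 1*2423 = 1851 - 2423 = -572)
t/(103 - 1720) + N(52)/(-333) = -572/(103 - 1720) + 30/(-333) = -572/(-1617) + 30*(-1/333) = -572*(-1/1617) - 10/111 = 52/147 - 10/111 = 478/1813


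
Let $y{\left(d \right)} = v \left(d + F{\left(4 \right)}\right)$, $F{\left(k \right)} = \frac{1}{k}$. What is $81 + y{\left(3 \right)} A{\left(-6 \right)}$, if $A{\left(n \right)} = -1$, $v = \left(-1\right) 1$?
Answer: $\frac{337}{4} \approx 84.25$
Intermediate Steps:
$v = -1$
$y{\left(d \right)} = - \frac{1}{4} - d$ ($y{\left(d \right)} = - (d + \frac{1}{4}) = - (\frac{1}{4} + d) = - \frac{1}{4} - d$)
$81 + y{\left(3 \right)} A{\left(-6 \right)} = 81 + \left(- \frac{1}{4} - 3\right) \left(-1\right) = 81 - - \frac{13}{4} = 81 + \frac{13}{4} = \frac{337}{4}$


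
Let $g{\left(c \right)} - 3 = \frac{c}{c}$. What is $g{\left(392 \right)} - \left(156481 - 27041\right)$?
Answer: $-129436$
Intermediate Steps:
$g{\left(c \right)} = 4$ ($g{\left(c \right)} = 3 + \frac{c}{c} = 3 + 1 = 4$)
$g{\left(392 \right)} - \left(156481 - 27041\right) = 4 - \left(156481 - 27041\right) = 4 - 129440 = -129436$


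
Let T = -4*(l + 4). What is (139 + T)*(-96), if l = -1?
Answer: -12192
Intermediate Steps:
T = -12 (T = -4*(-1 + 4) = -4*3 = -12)
(139 + T)*(-96) = (139 - 12)*(-96) = 127*(-96) = -12192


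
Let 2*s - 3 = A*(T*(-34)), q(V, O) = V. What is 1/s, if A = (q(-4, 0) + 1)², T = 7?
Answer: -2/2139 ≈ -0.00093502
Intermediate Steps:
A = 9 (A = (-4 + 1)² = (-3)² = 9)
s = -2139/2 (s = 3/2 + (9*(7*(-34)))/2 = 3/2 + (9*(-238))/2 = 3/2 + (½)*(-2142) = 3/2 - 1071 = -2139/2 ≈ -1069.5)
1/s = 1/(-2139/2) = -2/2139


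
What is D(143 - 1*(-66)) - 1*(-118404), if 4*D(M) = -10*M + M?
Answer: 471735/4 ≈ 1.1793e+5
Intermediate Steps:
D(M) = -9*M/4 (D(M) = (-10*M + M)/4 = (-9*M)/4 = -9*M/4)
D(143 - 1*(-66)) - 1*(-118404) = -9*(143 - 1*(-66))/4 - 1*(-118404) = -9*(143 + 66)/4 + 118404 = -9/4*209 + 118404 = -1881/4 + 118404 = 471735/4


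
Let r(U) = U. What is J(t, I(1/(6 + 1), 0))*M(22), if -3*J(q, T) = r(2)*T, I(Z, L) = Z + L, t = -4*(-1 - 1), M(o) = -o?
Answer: 44/21 ≈ 2.0952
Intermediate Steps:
t = 8 (t = -4*(-2) = 8)
I(Z, L) = L + Z
J(q, T) = -2*T/3
J(t, I(1/(6 + 1), 0))*M(22) = (-2*(0 + 1/(6 + 1))/3)*(-1*22) = -2*(0 + 1/7)/3*(-22) = -2*(0 + ⅐)/3*(-22) = -⅔*⅐*(-22) = -2/21*(-22) = 44/21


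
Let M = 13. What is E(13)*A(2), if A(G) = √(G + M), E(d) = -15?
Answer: -15*√15 ≈ -58.095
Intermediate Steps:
A(G) = √(13 + G) (A(G) = √(G + 13) = √(13 + G))
E(13)*A(2) = -15*√(13 + 2) = -15*√15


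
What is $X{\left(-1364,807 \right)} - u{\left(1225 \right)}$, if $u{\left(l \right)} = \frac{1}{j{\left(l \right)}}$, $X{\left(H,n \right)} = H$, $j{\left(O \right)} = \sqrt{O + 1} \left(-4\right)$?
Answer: $-1364 + \frac{\sqrt{1226}}{4904} \approx -1364.0$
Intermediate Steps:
$j{\left(O \right)} = - 4 \sqrt{1 + O}$ ($j{\left(O \right)} = \sqrt{1 + O} \left(-4\right) = - 4 \sqrt{1 + O}$)
$u{\left(l \right)} = - \frac{1}{4 \sqrt{1 + l}}$ ($u{\left(l \right)} = \frac{1}{\left(-4\right) \sqrt{1 + l}} = - \frac{1}{4 \sqrt{1 + l}}$)
$X{\left(-1364,807 \right)} - u{\left(1225 \right)} = -1364 - - \frac{1}{4 \sqrt{1 + 1225}} = -1364 - - \frac{1}{4 \sqrt{1226}} = -1364 - - \frac{\frac{1}{1226} \sqrt{1226}}{4} = -1364 - - \frac{\sqrt{1226}}{4904} = -1364 + \frac{\sqrt{1226}}{4904}$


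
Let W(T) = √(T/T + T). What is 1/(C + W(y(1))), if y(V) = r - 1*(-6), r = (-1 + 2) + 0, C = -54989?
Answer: -54989/3023790113 - 2*√2/3023790113 ≈ -1.8186e-5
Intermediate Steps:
r = 1 (r = 1 + 0 = 1)
y(V) = 7 (y(V) = 1 - 1*(-6) = 1 + 6 = 7)
W(T) = √(1 + T)
1/(C + W(y(1))) = 1/(-54989 + √(1 + 7)) = 1/(-54989 + √8) = 1/(-54989 + 2*√2)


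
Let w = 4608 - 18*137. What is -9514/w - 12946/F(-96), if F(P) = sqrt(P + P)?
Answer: -4757/1071 + 6473*I*sqrt(3)/12 ≈ -4.4416 + 934.3*I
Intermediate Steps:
w = 2142 (w = 4608 - 2466 = 2142)
F(P) = sqrt(2)*sqrt(P) (F(P) = sqrt(2*P) = sqrt(2)*sqrt(P))
-9514/w - 12946/F(-96) = -9514/2142 - 12946*(-I*sqrt(3)/24) = -9514*1/2142 - 12946*(-I*sqrt(3)/24) = -4757/1071 - 12946*(-I*sqrt(3)/24) = -4757/1071 - (-6473)*I*sqrt(3)/12 = -4757/1071 + 6473*I*sqrt(3)/12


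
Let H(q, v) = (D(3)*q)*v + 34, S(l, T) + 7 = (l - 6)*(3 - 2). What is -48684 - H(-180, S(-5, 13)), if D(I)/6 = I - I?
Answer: -48718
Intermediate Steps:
S(l, T) = -13 + l (S(l, T) = -7 + (l - 6)*(3 - 2) = -7 + (-6 + l)*1 = -7 + (-6 + l) = -13 + l)
D(I) = 0 (D(I) = 6*(I - I) = 6*0 = 0)
H(q, v) = 34 (H(q, v) = (0*q)*v + 34 = 0*v + 34 = 0 + 34 = 34)
-48684 - H(-180, S(-5, 13)) = -48684 - 1*34 = -48684 - 34 = -48718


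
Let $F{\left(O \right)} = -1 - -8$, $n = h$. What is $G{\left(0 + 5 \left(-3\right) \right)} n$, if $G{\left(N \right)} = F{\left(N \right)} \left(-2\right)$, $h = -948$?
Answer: $13272$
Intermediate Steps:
$n = -948$
$F{\left(O \right)} = 7$ ($F{\left(O \right)} = -1 + 8 = 7$)
$G{\left(N \right)} = -14$ ($G{\left(N \right)} = 7 \left(-2\right) = -14$)
$G{\left(0 + 5 \left(-3\right) \right)} n = \left(-14\right) \left(-948\right) = 13272$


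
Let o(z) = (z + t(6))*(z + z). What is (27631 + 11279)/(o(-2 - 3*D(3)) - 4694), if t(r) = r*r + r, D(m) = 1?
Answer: -6485/844 ≈ -7.6836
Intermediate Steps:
t(r) = r + r² (t(r) = r² + r = r + r²)
o(z) = 2*z*(42 + z) (o(z) = (z + 6*(1 + 6))*(z + z) = (z + 6*7)*(2*z) = (z + 42)*(2*z) = (42 + z)*(2*z) = 2*z*(42 + z))
(27631 + 11279)/(o(-2 - 3*D(3)) - 4694) = (27631 + 11279)/(2*(-2 - 3*1)*(42 + (-2 - 3*1)) - 4694) = 38910/(2*(-2 - 3)*(42 + (-2 - 3)) - 4694) = 38910/(2*(-5)*(42 - 5) - 4694) = 38910/(2*(-5)*37 - 4694) = 38910/(-370 - 4694) = 38910/(-5064) = 38910*(-1/5064) = -6485/844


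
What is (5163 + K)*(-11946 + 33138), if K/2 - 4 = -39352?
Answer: -1558311336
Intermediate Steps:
K = -78696 (K = 8 + 2*(-39352) = 8 - 78704 = -78696)
(5163 + K)*(-11946 + 33138) = (5163 - 78696)*(-11946 + 33138) = -73533*21192 = -1558311336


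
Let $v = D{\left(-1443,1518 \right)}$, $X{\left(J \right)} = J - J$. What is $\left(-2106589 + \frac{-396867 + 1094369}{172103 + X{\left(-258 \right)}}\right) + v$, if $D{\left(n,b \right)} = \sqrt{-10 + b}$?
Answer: $- \frac{362549589165}{172103} + 2 \sqrt{377} \approx -2.1065 \cdot 10^{6}$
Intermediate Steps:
$X{\left(J \right)} = 0$
$v = 2 \sqrt{377}$ ($v = \sqrt{-10 + 1518} = \sqrt{1508} = 2 \sqrt{377} \approx 38.833$)
$\left(-2106589 + \frac{-396867 + 1094369}{172103 + X{\left(-258 \right)}}\right) + v = \left(-2106589 + \frac{-396867 + 1094369}{172103 + 0}\right) + 2 \sqrt{377} = \left(-2106589 + \frac{697502}{172103}\right) + 2 \sqrt{377} = - \frac{362549589165}{172103} + 2 \sqrt{377}$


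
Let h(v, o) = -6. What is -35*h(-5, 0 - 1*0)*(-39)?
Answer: -8190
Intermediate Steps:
-35*h(-5, 0 - 1*0)*(-39) = -35*(-6)*(-39) = 210*(-39) = -8190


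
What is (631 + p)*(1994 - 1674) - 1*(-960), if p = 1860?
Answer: 798080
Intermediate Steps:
(631 + p)*(1994 - 1674) - 1*(-960) = (631 + 1860)*(1994 - 1674) - 1*(-960) = 2491*320 + 960 = 797120 + 960 = 798080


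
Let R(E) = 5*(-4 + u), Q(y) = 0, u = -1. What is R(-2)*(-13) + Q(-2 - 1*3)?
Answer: 325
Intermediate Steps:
R(E) = -25 (R(E) = 5*(-4 - 1) = 5*(-5) = -25)
R(-2)*(-13) + Q(-2 - 1*3) = -25*(-13) + 0 = 325 + 0 = 325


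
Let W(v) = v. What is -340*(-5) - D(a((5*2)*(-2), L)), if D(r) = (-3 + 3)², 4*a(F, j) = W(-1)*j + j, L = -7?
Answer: 1700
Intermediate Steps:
a(F, j) = 0 (a(F, j) = (-j + j)/4 = (¼)*0 = 0)
D(r) = 0 (D(r) = 0² = 0)
-340*(-5) - D(a((5*2)*(-2), L)) = -340*(-5) - 1*0 = 1700 + 0 = 1700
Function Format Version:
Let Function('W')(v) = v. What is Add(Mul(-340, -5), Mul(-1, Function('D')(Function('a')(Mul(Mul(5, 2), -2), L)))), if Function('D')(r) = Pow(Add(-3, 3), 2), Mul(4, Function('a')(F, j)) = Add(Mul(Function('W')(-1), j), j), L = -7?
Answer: 1700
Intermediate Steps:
Function('a')(F, j) = 0 (Function('a')(F, j) = Mul(Rational(1, 4), Add(Mul(-1, j), j)) = Mul(Rational(1, 4), 0) = 0)
Function('D')(r) = 0 (Function('D')(r) = Pow(0, 2) = 0)
Add(Mul(-340, -5), Mul(-1, Function('D')(Function('a')(Mul(Mul(5, 2), -2), L)))) = Add(Mul(-340, -5), Mul(-1, 0)) = Add(1700, 0) = 1700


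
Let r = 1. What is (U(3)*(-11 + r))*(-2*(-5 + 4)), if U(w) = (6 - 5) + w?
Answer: -80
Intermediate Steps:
U(w) = 1 + w
(U(3)*(-11 + r))*(-2*(-5 + 4)) = ((1 + 3)*(-11 + 1))*(-2*(-5 + 4)) = (4*(-10))*(-2*(-1)) = -40*2 = -80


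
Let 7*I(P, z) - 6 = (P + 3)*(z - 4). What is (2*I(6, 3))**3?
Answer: -216/343 ≈ -0.62974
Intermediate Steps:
I(P, z) = 6/7 + (-4 + z)*(3 + P)/7 (I(P, z) = 6/7 + ((P + 3)*(z - 4))/7 = 6/7 + ((3 + P)*(-4 + z))/7 = 6/7 + ((-4 + z)*(3 + P))/7 = 6/7 + (-4 + z)*(3 + P)/7)
(2*I(6, 3))**3 = (2*(-6/7 - 4/7*6 + (3/7)*3 + (1/7)*6*3))**3 = (2*(-6/7 - 24/7 + 9/7 + 18/7))**3 = (2*(-3/7))**3 = (-6/7)**3 = -216/343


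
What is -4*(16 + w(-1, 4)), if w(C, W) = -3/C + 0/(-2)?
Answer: -76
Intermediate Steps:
w(C, W) = -3/C (w(C, W) = -3/C + 0*(-1/2) = -3/C + 0 = -3/C)
-4*(16 + w(-1, 4)) = -4*(16 - 3/(-1)) = -4*(16 - 3*(-1)) = -4*(16 + 3) = -4*19 = -76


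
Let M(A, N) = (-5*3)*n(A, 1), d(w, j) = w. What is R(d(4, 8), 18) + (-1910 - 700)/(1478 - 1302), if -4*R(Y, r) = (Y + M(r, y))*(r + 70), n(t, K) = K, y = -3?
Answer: 19991/88 ≈ 227.17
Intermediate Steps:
M(A, N) = -15 (M(A, N) = -5*3*1 = -15*1 = -15)
R(Y, r) = -(-15 + Y)*(70 + r)/4 (R(Y, r) = -(Y - 15)*(r + 70)/4 = -(-15 + Y)*(70 + r)/4)
R(d(4, 8), 18) + (-1910 - 700)/(1478 - 1302) = (525/2 - 35/2*4 + (15/4)*18 - ¼*4*18) + (-1910 - 700)/(1478 - 1302) = (525/2 - 70 + 135/2 - 18) - 2610/176 = 242 - 2610*1/176 = 242 - 1305/88 = 19991/88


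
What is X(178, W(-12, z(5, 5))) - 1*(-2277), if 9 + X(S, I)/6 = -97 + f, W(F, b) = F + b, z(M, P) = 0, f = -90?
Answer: 1101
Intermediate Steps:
X(S, I) = -1176 (X(S, I) = -54 + 6*(-97 - 90) = -54 + 6*(-187) = -54 - 1122 = -1176)
X(178, W(-12, z(5, 5))) - 1*(-2277) = -1176 - 1*(-2277) = -1176 + 2277 = 1101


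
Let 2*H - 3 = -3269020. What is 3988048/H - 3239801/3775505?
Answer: -40704754874097/12342190028585 ≈ -3.2980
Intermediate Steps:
H = -3269017/2 (H = 3/2 + (½)*(-3269020) = 3/2 - 1634510 = -3269017/2 ≈ -1.6345e+6)
3988048/H - 3239801/3775505 = 3988048/(-3269017/2) - 3239801/3775505 = 3988048*(-2/3269017) - 3239801*1/3775505 = -7976096/3269017 - 3239801/3775505 = -40704754874097/12342190028585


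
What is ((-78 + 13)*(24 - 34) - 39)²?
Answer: 373321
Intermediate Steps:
((-78 + 13)*(24 - 34) - 39)² = (-65*(-10) - 39)² = (650 - 39)² = 611² = 373321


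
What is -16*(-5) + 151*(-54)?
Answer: -8074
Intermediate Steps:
-16*(-5) + 151*(-54) = 80 - 8154 = -8074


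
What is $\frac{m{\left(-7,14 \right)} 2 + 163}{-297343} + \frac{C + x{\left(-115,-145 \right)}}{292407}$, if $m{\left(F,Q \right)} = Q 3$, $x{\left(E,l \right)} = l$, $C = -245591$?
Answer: $- \frac{24380034659}{28981724867} \approx -0.84122$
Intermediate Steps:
$m{\left(F,Q \right)} = 3 Q$
$\frac{m{\left(-7,14 \right)} 2 + 163}{-297343} + \frac{C + x{\left(-115,-145 \right)}}{292407} = \frac{3 \cdot 14 \cdot 2 + 163}{-297343} + \frac{-245591 - 145}{292407} = \left(42 \cdot 2 + 163\right) \left(- \frac{1}{297343}\right) - \frac{81912}{97469} = \left(84 + 163\right) \left(- \frac{1}{297343}\right) - \frac{81912}{97469} = 247 \left(- \frac{1}{297343}\right) - \frac{81912}{97469} = - \frac{247}{297343} - \frac{81912}{97469} = - \frac{24380034659}{28981724867}$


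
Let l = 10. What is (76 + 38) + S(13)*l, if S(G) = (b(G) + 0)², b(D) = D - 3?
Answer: 1114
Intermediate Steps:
b(D) = -3 + D
S(G) = (-3 + G)² (S(G) = ((-3 + G) + 0)² = (-3 + G)²)
(76 + 38) + S(13)*l = (76 + 38) + (-3 + 13)²*10 = 114 + 10²*10 = 114 + 100*10 = 114 + 1000 = 1114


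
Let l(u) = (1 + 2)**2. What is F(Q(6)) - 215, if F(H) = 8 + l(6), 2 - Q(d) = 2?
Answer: -198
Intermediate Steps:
l(u) = 9 (l(u) = 3**2 = 9)
Q(d) = 0 (Q(d) = 2 - 1*2 = 2 - 2 = 0)
F(H) = 17 (F(H) = 8 + 9 = 17)
F(Q(6)) - 215 = 17 - 215 = -198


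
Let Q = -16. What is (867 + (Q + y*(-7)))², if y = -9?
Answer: 835396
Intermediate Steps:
(867 + (Q + y*(-7)))² = (867 + (-16 - 9*(-7)))² = (867 + (-16 + 63))² = (867 + 47)² = 914² = 835396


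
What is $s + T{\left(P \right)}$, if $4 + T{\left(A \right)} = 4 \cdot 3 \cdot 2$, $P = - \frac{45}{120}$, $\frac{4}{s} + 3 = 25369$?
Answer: $\frac{253662}{12683} \approx 20.0$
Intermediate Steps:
$s = \frac{2}{12683}$ ($s = \frac{4}{-3 + 25369} = \frac{4}{25366} = 4 \cdot \frac{1}{25366} = \frac{2}{12683} \approx 0.00015769$)
$P = - \frac{3}{8}$ ($P = \left(-45\right) \frac{1}{120} = - \frac{3}{8} \approx -0.375$)
$T{\left(A \right)} = 20$ ($T{\left(A \right)} = -4 + 4 \cdot 3 \cdot 2 = -4 + 12 \cdot 2 = -4 + 24 = 20$)
$s + T{\left(P \right)} = \frac{2}{12683} + 20 = \frac{253662}{12683}$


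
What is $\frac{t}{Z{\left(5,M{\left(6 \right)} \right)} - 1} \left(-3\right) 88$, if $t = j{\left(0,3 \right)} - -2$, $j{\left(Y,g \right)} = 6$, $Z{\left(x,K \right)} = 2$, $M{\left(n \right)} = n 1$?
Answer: $-2112$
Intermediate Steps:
$M{\left(n \right)} = n$
$t = 8$ ($t = 6 - -2 = 6 + 2 = 8$)
$\frac{t}{Z{\left(5,M{\left(6 \right)} \right)} - 1} \left(-3\right) 88 = \frac{8}{2 - 1} \left(-3\right) 88 = \frac{8}{1} \left(-3\right) 88 = 8 \cdot 1 \left(-3\right) 88 = 8 \left(-3\right) 88 = \left(-24\right) 88 = -2112$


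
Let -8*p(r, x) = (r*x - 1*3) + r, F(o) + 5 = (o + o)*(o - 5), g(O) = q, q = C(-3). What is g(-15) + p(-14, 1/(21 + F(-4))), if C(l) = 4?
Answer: 2163/352 ≈ 6.1449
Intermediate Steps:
q = 4
g(O) = 4
F(o) = -5 + 2*o*(-5 + o) (F(o) = -5 + (o + o)*(o - 5) = -5 + (2*o)*(-5 + o) = -5 + 2*o*(-5 + o))
p(r, x) = 3/8 - r/8 - r*x/8 (p(r, x) = -((r*x - 1*3) + r)/8 = -((r*x - 3) + r)/8 = -((-3 + r*x) + r)/8 = -(-3 + r + r*x)/8 = 3/8 - r/8 - r*x/8)
g(-15) + p(-14, 1/(21 + F(-4))) = 4 + (3/8 - ⅛*(-14) - ⅛*(-14)/(21 + (-5 - 10*(-4) + 2*(-4)²))) = 4 + (3/8 + 7/4 - ⅛*(-14)/(21 + (-5 + 40 + 2*16))) = 4 + (3/8 + 7/4 - ⅛*(-14)/(21 + (-5 + 40 + 32))) = 4 + (3/8 + 7/4 - ⅛*(-14)/(21 + 67)) = 4 + (3/8 + 7/4 - ⅛*(-14)/88) = 4 + (3/8 + 7/4 - ⅛*(-14)*1/88) = 4 + (3/8 + 7/4 + 7/352) = 4 + 755/352 = 2163/352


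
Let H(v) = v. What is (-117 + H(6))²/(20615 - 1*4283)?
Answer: 4107/5444 ≈ 0.75441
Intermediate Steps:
(-117 + H(6))²/(20615 - 1*4283) = (-117 + 6)²/(20615 - 1*4283) = (-111)²/(20615 - 4283) = 12321/16332 = 12321*(1/16332) = 4107/5444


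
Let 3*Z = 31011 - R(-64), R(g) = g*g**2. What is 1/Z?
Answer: 3/293155 ≈ 1.0233e-5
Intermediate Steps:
R(g) = g**3
Z = 293155/3 (Z = (31011 - 1*(-64)**3)/3 = (31011 - 1*(-262144))/3 = (31011 + 262144)/3 = (1/3)*293155 = 293155/3 ≈ 97718.)
1/Z = 1/(293155/3) = 3/293155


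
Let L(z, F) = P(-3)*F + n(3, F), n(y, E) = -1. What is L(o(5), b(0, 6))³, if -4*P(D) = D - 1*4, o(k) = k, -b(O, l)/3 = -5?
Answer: 1030301/64 ≈ 16098.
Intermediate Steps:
b(O, l) = 15 (b(O, l) = -3*(-5) = 15)
P(D) = 1 - D/4 (P(D) = -(D - 1*4)/4 = -(D - 4)/4 = -(-4 + D)/4 = 1 - D/4)
L(z, F) = -1 + 7*F/4 (L(z, F) = (1 - ¼*(-3))*F - 1 = (1 + ¾)*F - 1 = 7*F/4 - 1 = -1 + 7*F/4)
L(o(5), b(0, 6))³ = (-1 + (7/4)*15)³ = (-1 + 105/4)³ = (101/4)³ = 1030301/64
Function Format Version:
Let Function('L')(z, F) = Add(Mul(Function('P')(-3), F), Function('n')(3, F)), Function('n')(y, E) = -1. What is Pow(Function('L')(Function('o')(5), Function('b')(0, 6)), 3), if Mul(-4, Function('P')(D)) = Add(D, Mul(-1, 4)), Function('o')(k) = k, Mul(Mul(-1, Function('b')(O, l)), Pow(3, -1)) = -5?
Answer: Rational(1030301, 64) ≈ 16098.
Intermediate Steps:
Function('b')(O, l) = 15 (Function('b')(O, l) = Mul(-3, -5) = 15)
Function('P')(D) = Add(1, Mul(Rational(-1, 4), D)) (Function('P')(D) = Mul(Rational(-1, 4), Add(D, Mul(-1, 4))) = Mul(Rational(-1, 4), Add(D, -4)) = Mul(Rational(-1, 4), Add(-4, D)) = Add(1, Mul(Rational(-1, 4), D)))
Function('L')(z, F) = Add(-1, Mul(Rational(7, 4), F)) (Function('L')(z, F) = Add(Mul(Add(1, Mul(Rational(-1, 4), -3)), F), -1) = Add(Mul(Add(1, Rational(3, 4)), F), -1) = Add(Mul(Rational(7, 4), F), -1) = Add(-1, Mul(Rational(7, 4), F)))
Pow(Function('L')(Function('o')(5), Function('b')(0, 6)), 3) = Pow(Add(-1, Mul(Rational(7, 4), 15)), 3) = Pow(Add(-1, Rational(105, 4)), 3) = Pow(Rational(101, 4), 3) = Rational(1030301, 64)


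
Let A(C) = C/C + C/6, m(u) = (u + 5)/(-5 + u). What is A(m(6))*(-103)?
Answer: -1751/6 ≈ -291.83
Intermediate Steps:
m(u) = (5 + u)/(-5 + u)
A(C) = 1 + C/6 (A(C) = 1 + C*(⅙) = 1 + C/6)
A(m(6))*(-103) = (1 + ((5 + 6)/(-5 + 6))/6)*(-103) = (1 + (11/1)/6)*(-103) = (1 + (1*11)/6)*(-103) = (1 + (⅙)*11)*(-103) = (1 + 11/6)*(-103) = (17/6)*(-103) = -1751/6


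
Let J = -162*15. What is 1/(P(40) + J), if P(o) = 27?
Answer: -1/2403 ≈ -0.00041615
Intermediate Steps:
J = -2430
1/(P(40) + J) = 1/(27 - 2430) = 1/(-2403) = -1/2403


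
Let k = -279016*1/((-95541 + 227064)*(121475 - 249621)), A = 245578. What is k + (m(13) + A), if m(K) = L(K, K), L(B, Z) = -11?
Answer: 2069411079487001/8427073179 ≈ 2.4557e+5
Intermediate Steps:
m(K) = -11
k = 139508/8427073179 (k = -279016/(131523*(-128146)) = -279016/(-16854146358) = -279016*(-1/16854146358) = 139508/8427073179 ≈ 1.6555e-5)
k + (m(13) + A) = 139508/8427073179 + (-11 + 245578) = 139508/8427073179 + 245567 = 2069411079487001/8427073179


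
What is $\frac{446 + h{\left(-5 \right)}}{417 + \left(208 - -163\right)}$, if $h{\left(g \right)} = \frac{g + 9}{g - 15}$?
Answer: $\frac{2229}{3940} \approx 0.56574$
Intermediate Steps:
$h{\left(g \right)} = \frac{9 + g}{-15 + g}$
$\frac{446 + h{\left(-5 \right)}}{417 + \left(208 - -163\right)} = \frac{446 + \frac{9 - 5}{-15 - 5}}{417 + \left(208 - -163\right)} = \frac{446 + \frac{1}{-20} \cdot 4}{417 + \left(208 + 163\right)} = \frac{446 - \frac{1}{5}}{417 + 371} = \frac{446 - \frac{1}{5}}{788} = \frac{2229}{5} \cdot \frac{1}{788} = \frac{2229}{3940}$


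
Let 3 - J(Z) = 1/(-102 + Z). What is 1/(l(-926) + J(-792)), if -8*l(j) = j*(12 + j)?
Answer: -447/47289247 ≈ -9.4525e-6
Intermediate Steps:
l(j) = -j*(12 + j)/8
J(Z) = 3 - 1/(-102 + Z)
1/(l(-926) + J(-792)) = 1/(-⅛*(-926)*(12 - 926) + (-307 + 3*(-792))/(-102 - 792)) = 1/(-⅛*(-926)*(-914) + (-307 - 2376)/(-894)) = 1/(-211591/2 - 1/894*(-2683)) = 1/(-211591/2 + 2683/894) = 1/(-47289247/447) = -447/47289247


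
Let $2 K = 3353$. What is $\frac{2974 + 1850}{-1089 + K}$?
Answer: $\frac{9648}{1175} \approx 8.2111$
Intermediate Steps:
$K = \frac{3353}{2}$ ($K = \frac{1}{2} \cdot 3353 = \frac{3353}{2} \approx 1676.5$)
$\frac{2974 + 1850}{-1089 + K} = \frac{2974 + 1850}{-1089 + \frac{3353}{2}} = \frac{4824}{\frac{1175}{2}} = 4824 \cdot \frac{2}{1175} = \frac{9648}{1175}$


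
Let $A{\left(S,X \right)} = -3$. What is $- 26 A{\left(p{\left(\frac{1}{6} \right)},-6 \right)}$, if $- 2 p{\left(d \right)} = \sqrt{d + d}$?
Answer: $78$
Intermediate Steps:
$p{\left(d \right)} = - \frac{\sqrt{2} \sqrt{d}}{2}$ ($p{\left(d \right)} = - \frac{\sqrt{d + d}}{2} = - \frac{\sqrt{2 d}}{2} = - \frac{\sqrt{2} \sqrt{d}}{2}$)
$- 26 A{\left(p{\left(\frac{1}{6} \right)},-6 \right)} = \left(-26\right) \left(-3\right) = 78$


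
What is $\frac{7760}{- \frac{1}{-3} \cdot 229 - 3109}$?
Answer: $- \frac{11640}{4549} \approx -2.5588$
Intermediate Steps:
$\frac{7760}{- \frac{1}{-3} \cdot 229 - 3109} = \frac{7760}{\left(-1\right) \left(- \frac{1}{3}\right) 229 - 3109} = \frac{7760}{\frac{1}{3} \cdot 229 - 3109} = \frac{7760}{\frac{229}{3} - 3109} = \frac{7760}{- \frac{9098}{3}} = 7760 \left(- \frac{3}{9098}\right) = - \frac{11640}{4549}$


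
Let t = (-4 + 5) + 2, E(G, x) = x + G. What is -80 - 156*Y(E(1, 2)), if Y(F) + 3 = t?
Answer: -80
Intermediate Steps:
E(G, x) = G + x
t = 3 (t = 1 + 2 = 3)
Y(F) = 0 (Y(F) = -3 + 3 = 0)
-80 - 156*Y(E(1, 2)) = -80 - 156*0 = -80 + 0 = -80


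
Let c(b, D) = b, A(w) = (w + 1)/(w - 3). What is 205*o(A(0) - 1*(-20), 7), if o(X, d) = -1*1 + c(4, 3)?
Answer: 615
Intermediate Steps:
A(w) = (1 + w)/(-3 + w)
o(X, d) = 3 (o(X, d) = -1*1 + 4 = -1 + 4 = 3)
205*o(A(0) - 1*(-20), 7) = 205*3 = 615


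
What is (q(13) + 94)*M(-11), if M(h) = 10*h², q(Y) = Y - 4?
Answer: 124630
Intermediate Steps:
q(Y) = -4 + Y
(q(13) + 94)*M(-11) = ((-4 + 13) + 94)*(10*(-11)²) = (9 + 94)*(10*121) = 103*1210 = 124630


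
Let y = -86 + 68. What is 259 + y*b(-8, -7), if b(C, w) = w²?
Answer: -623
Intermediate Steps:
y = -18
259 + y*b(-8, -7) = 259 - 18*(-7)² = 259 - 18*49 = 259 - 882 = -623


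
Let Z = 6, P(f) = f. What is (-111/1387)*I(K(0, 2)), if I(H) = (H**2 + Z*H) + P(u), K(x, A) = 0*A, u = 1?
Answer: -111/1387 ≈ -0.080029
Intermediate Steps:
K(x, A) = 0
I(H) = 1 + H**2 + 6*H (I(H) = (H**2 + 6*H) + 1 = 1 + H**2 + 6*H)
(-111/1387)*I(K(0, 2)) = (-111/1387)*(1 + 0**2 + 6*0) = (-111*1/1387)*(1 + 0 + 0) = -111/1387*1 = -111/1387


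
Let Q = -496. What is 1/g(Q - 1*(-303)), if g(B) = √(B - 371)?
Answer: -I*√141/282 ≈ -0.042108*I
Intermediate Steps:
g(B) = √(-371 + B)
1/g(Q - 1*(-303)) = 1/(√(-371 + (-496 - 1*(-303)))) = 1/(√(-371 + (-496 + 303))) = 1/(√(-371 - 193)) = 1/(√(-564)) = 1/(2*I*√141) = -I*√141/282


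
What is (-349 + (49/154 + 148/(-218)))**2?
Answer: 701853546289/5750404 ≈ 1.2205e+5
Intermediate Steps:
(-349 + (49/154 + 148/(-218)))**2 = (-349 + (49*(1/154) + 148*(-1/218)))**2 = (-349 + (7/22 - 74/109))**2 = (-349 - 865/2398)**2 = (-837767/2398)**2 = 701853546289/5750404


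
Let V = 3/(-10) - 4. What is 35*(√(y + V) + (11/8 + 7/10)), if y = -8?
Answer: 581/8 + 7*I*√1230/2 ≈ 72.625 + 122.75*I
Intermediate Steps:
V = -43/10 (V = 3*(-⅒) - 4 = -3/10 - 4 = -43/10 ≈ -4.3000)
35*(√(y + V) + (11/8 + 7/10)) = 35*(√(-8 - 43/10) + (11/8 + 7/10)) = 35*(√(-123/10) + (11*(⅛) + 7*(⅒))) = 35*(I*√1230/10 + (11/8 + 7/10)) = 35*(I*√1230/10 + 83/40) = 35*(83/40 + I*√1230/10) = 581/8 + 7*I*√1230/2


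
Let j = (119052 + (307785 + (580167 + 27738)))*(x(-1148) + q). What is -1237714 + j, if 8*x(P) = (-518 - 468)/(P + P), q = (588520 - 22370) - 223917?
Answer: 1626126739485727/4592 ≈ 3.5412e+11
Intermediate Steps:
q = 342233 (q = 566150 - 223917 = 342233)
x(P) = -493/(8*P) (x(P) = ((-518 - 468)/(P + P))/8 = (-986*1/(2*P))/8 = (-493/P)/8 = -493/(8*P))
j = 1626132423068415/4592 (j = (119052 + (307785 + (580167 + 27738)))*(-493/8/(-1148) + 342233) = (119052 + (307785 + 607905))*(-493/8*(-1/1148) + 342233) = (119052 + 915690)*(493/9184 + 342233) = 1034742*(3143068365/9184) = 1626132423068415/4592 ≈ 3.5412e+11)
-1237714 + j = -1237714 + 1626132423068415/4592 = 1626126739485727/4592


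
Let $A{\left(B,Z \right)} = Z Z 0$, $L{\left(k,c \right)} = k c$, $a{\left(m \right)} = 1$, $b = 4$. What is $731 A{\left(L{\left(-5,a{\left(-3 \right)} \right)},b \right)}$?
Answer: $0$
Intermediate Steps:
$L{\left(k,c \right)} = c k$
$A{\left(B,Z \right)} = 0$ ($A{\left(B,Z \right)} = Z^{2} \cdot 0 = 0$)
$731 A{\left(L{\left(-5,a{\left(-3 \right)} \right)},b \right)} = 731 \cdot 0 = 0$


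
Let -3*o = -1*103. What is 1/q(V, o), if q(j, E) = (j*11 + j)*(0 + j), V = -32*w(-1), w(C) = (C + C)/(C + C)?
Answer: 1/12288 ≈ 8.1380e-5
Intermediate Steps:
w(C) = 1 (w(C) = (2*C)/((2*C)) = (2*C)*(1/(2*C)) = 1)
o = 103/3 (o = -(-1)*103/3 = -⅓*(-103) = 103/3 ≈ 34.333)
V = -32 (V = -32*1 = -32)
q(j, E) = 12*j² (q(j, E) = (11*j + j)*j = (12*j)*j = 12*j²)
1/q(V, o) = 1/(12*(-32)²) = 1/(12*1024) = 1/12288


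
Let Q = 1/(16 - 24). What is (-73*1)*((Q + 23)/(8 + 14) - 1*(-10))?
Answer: -141839/176 ≈ -805.90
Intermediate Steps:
Q = -⅛ (Q = 1/(-8) = -⅛ ≈ -0.12500)
(-73*1)*((Q + 23)/(8 + 14) - 1*(-10)) = (-73*1)*((-⅛ + 23)/(8 + 14) - 1*(-10)) = -73*((183/8)/22 + 10) = -73*((183/8)*(1/22) + 10) = -73*(183/176 + 10) = -73*1943/176 = -141839/176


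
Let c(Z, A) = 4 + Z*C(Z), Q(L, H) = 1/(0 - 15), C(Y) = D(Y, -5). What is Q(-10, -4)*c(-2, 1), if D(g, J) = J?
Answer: -14/15 ≈ -0.93333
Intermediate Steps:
C(Y) = -5
Q(L, H) = -1/15 (Q(L, H) = 1/(-15) = -1/15)
c(Z, A) = 4 - 5*Z (c(Z, A) = 4 + Z*(-5) = 4 - 5*Z)
Q(-10, -4)*c(-2, 1) = -(4 - 5*(-2))/15 = -(4 + 10)/15 = -1/15*14 = -14/15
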